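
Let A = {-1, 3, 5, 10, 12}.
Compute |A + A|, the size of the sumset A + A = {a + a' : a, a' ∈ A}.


A + A = {a + a' : a, a' ∈ A}; |A| = 5.
General bounds: 2|A| - 1 ≤ |A + A| ≤ |A|(|A|+1)/2, i.e. 9 ≤ |A + A| ≤ 15.
Lower bound 2|A|-1 is attained iff A is an arithmetic progression.
Enumerate sums a + a' for a ≤ a' (symmetric, so this suffices):
a = -1: -1+-1=-2, -1+3=2, -1+5=4, -1+10=9, -1+12=11
a = 3: 3+3=6, 3+5=8, 3+10=13, 3+12=15
a = 5: 5+5=10, 5+10=15, 5+12=17
a = 10: 10+10=20, 10+12=22
a = 12: 12+12=24
Distinct sums: {-2, 2, 4, 6, 8, 9, 10, 11, 13, 15, 17, 20, 22, 24}
|A + A| = 14

|A + A| = 14


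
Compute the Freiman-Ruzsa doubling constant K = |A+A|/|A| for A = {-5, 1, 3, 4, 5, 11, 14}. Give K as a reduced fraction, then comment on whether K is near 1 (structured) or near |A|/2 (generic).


|A| = 7.
Compute A + A by enumerating all 49 pairs.
A + A = {-10, -4, -2, -1, 0, 2, 4, 5, 6, 7, 8, 9, 10, 12, 14, 15, 16, 17, 18, 19, 22, 25, 28}, so |A + A| = 23.
K = |A + A| / |A| = 23/7 (already in lowest terms) ≈ 3.2857.
Reference: AP of size 7 gives K = 13/7 ≈ 1.8571; a fully generic set of size 7 gives K ≈ 4.0000.

|A| = 7, |A + A| = 23, K = 23/7.


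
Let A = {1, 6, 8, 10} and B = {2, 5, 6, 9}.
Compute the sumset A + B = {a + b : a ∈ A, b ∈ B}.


A + B = {a + b : a ∈ A, b ∈ B}.
Enumerate all |A|·|B| = 4·4 = 16 pairs (a, b) and collect distinct sums.
a = 1: 1+2=3, 1+5=6, 1+6=7, 1+9=10
a = 6: 6+2=8, 6+5=11, 6+6=12, 6+9=15
a = 8: 8+2=10, 8+5=13, 8+6=14, 8+9=17
a = 10: 10+2=12, 10+5=15, 10+6=16, 10+9=19
Collecting distinct sums: A + B = {3, 6, 7, 8, 10, 11, 12, 13, 14, 15, 16, 17, 19}
|A + B| = 13

A + B = {3, 6, 7, 8, 10, 11, 12, 13, 14, 15, 16, 17, 19}


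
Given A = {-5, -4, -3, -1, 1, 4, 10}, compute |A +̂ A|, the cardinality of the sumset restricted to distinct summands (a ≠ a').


Restricted sumset: A +̂ A = {a + a' : a ∈ A, a' ∈ A, a ≠ a'}.
Equivalently, take A + A and drop any sum 2a that is achievable ONLY as a + a for a ∈ A (i.e. sums representable only with equal summands).
Enumerate pairs (a, a') with a < a' (symmetric, so each unordered pair gives one sum; this covers all a ≠ a'):
  -5 + -4 = -9
  -5 + -3 = -8
  -5 + -1 = -6
  -5 + 1 = -4
  -5 + 4 = -1
  -5 + 10 = 5
  -4 + -3 = -7
  -4 + -1 = -5
  -4 + 1 = -3
  -4 + 4 = 0
  -4 + 10 = 6
  -3 + -1 = -4
  -3 + 1 = -2
  -3 + 4 = 1
  -3 + 10 = 7
  -1 + 1 = 0
  -1 + 4 = 3
  -1 + 10 = 9
  1 + 4 = 5
  1 + 10 = 11
  4 + 10 = 14
Collected distinct sums: {-9, -8, -7, -6, -5, -4, -3, -2, -1, 0, 1, 3, 5, 6, 7, 9, 11, 14}
|A +̂ A| = 18
(Reference bound: |A +̂ A| ≥ 2|A| - 3 for |A| ≥ 2, with |A| = 7 giving ≥ 11.)

|A +̂ A| = 18


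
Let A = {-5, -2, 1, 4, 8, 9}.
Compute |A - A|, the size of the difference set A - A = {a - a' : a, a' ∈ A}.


A - A = {a - a' : a, a' ∈ A}; |A| = 6.
Bounds: 2|A|-1 ≤ |A - A| ≤ |A|² - |A| + 1, i.e. 11 ≤ |A - A| ≤ 31.
Note: 0 ∈ A - A always (from a - a). The set is symmetric: if d ∈ A - A then -d ∈ A - A.
Enumerate nonzero differences d = a - a' with a > a' (then include -d):
Positive differences: {1, 3, 4, 5, 6, 7, 8, 9, 10, 11, 13, 14}
Full difference set: {0} ∪ (positive diffs) ∪ (negative diffs).
|A - A| = 1 + 2·12 = 25 (matches direct enumeration: 25).

|A - A| = 25


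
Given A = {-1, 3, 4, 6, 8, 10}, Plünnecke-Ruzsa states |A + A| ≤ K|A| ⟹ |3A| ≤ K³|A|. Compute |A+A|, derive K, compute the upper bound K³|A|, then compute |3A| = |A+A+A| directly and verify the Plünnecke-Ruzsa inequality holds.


|A| = 6.
Step 1: Compute A + A by enumerating all 36 pairs.
A + A = {-2, 2, 3, 5, 6, 7, 8, 9, 10, 11, 12, 13, 14, 16, 18, 20}, so |A + A| = 16.
Step 2: Doubling constant K = |A + A|/|A| = 16/6 = 16/6 ≈ 2.6667.
Step 3: Plünnecke-Ruzsa gives |3A| ≤ K³·|A| = (2.6667)³ · 6 ≈ 113.7778.
Step 4: Compute 3A = A + A + A directly by enumerating all triples (a,b,c) ∈ A³; |3A| = 27.
Step 5: Check 27 ≤ 113.7778? Yes ✓.

K = 16/6, Plünnecke-Ruzsa bound K³|A| ≈ 113.7778, |3A| = 27, inequality holds.


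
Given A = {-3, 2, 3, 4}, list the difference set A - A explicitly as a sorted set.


A - A = {a - a' : a, a' ∈ A}.
Compute a - a' for each ordered pair (a, a'):
a = -3: -3--3=0, -3-2=-5, -3-3=-6, -3-4=-7
a = 2: 2--3=5, 2-2=0, 2-3=-1, 2-4=-2
a = 3: 3--3=6, 3-2=1, 3-3=0, 3-4=-1
a = 4: 4--3=7, 4-2=2, 4-3=1, 4-4=0
Collecting distinct values (and noting 0 appears from a-a):
A - A = {-7, -6, -5, -2, -1, 0, 1, 2, 5, 6, 7}
|A - A| = 11

A - A = {-7, -6, -5, -2, -1, 0, 1, 2, 5, 6, 7}


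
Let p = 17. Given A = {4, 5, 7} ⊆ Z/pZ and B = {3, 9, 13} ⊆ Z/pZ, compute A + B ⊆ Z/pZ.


Work in Z/17Z: reduce every sum a + b modulo 17.
Enumerate all 9 pairs:
a = 4: 4+3=7, 4+9=13, 4+13=0
a = 5: 5+3=8, 5+9=14, 5+13=1
a = 7: 7+3=10, 7+9=16, 7+13=3
Distinct residues collected: {0, 1, 3, 7, 8, 10, 13, 14, 16}
|A + B| = 9 (out of 17 total residues).

A + B = {0, 1, 3, 7, 8, 10, 13, 14, 16}


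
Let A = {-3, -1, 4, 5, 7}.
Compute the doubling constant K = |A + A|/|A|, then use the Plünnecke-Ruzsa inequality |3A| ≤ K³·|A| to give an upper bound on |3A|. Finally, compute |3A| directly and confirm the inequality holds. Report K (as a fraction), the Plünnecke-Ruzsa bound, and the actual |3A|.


|A| = 5.
Step 1: Compute A + A by enumerating all 25 pairs.
A + A = {-6, -4, -2, 1, 2, 3, 4, 6, 8, 9, 10, 11, 12, 14}, so |A + A| = 14.
Step 2: Doubling constant K = |A + A|/|A| = 14/5 = 14/5 ≈ 2.8000.
Step 3: Plünnecke-Ruzsa gives |3A| ≤ K³·|A| = (2.8000)³ · 5 ≈ 109.7600.
Step 4: Compute 3A = A + A + A directly by enumerating all triples (a,b,c) ∈ A³; |3A| = 26.
Step 5: Check 26 ≤ 109.7600? Yes ✓.

K = 14/5, Plünnecke-Ruzsa bound K³|A| ≈ 109.7600, |3A| = 26, inequality holds.


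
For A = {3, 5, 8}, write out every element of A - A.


A - A = {a - a' : a, a' ∈ A}.
Compute a - a' for each ordered pair (a, a'):
a = 3: 3-3=0, 3-5=-2, 3-8=-5
a = 5: 5-3=2, 5-5=0, 5-8=-3
a = 8: 8-3=5, 8-5=3, 8-8=0
Collecting distinct values (and noting 0 appears from a-a):
A - A = {-5, -3, -2, 0, 2, 3, 5}
|A - A| = 7

A - A = {-5, -3, -2, 0, 2, 3, 5}


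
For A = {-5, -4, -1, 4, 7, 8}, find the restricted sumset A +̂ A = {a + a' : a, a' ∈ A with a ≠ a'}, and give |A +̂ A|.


Restricted sumset: A +̂ A = {a + a' : a ∈ A, a' ∈ A, a ≠ a'}.
Equivalently, take A + A and drop any sum 2a that is achievable ONLY as a + a for a ∈ A (i.e. sums representable only with equal summands).
Enumerate pairs (a, a') with a < a' (symmetric, so each unordered pair gives one sum; this covers all a ≠ a'):
  -5 + -4 = -9
  -5 + -1 = -6
  -5 + 4 = -1
  -5 + 7 = 2
  -5 + 8 = 3
  -4 + -1 = -5
  -4 + 4 = 0
  -4 + 7 = 3
  -4 + 8 = 4
  -1 + 4 = 3
  -1 + 7 = 6
  -1 + 8 = 7
  4 + 7 = 11
  4 + 8 = 12
  7 + 8 = 15
Collected distinct sums: {-9, -6, -5, -1, 0, 2, 3, 4, 6, 7, 11, 12, 15}
|A +̂ A| = 13
(Reference bound: |A +̂ A| ≥ 2|A| - 3 for |A| ≥ 2, with |A| = 6 giving ≥ 9.)

|A +̂ A| = 13


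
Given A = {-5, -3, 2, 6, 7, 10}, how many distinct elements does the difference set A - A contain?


A - A = {a - a' : a, a' ∈ A}; |A| = 6.
Bounds: 2|A|-1 ≤ |A - A| ≤ |A|² - |A| + 1, i.e. 11 ≤ |A - A| ≤ 31.
Note: 0 ∈ A - A always (from a - a). The set is symmetric: if d ∈ A - A then -d ∈ A - A.
Enumerate nonzero differences d = a - a' with a > a' (then include -d):
Positive differences: {1, 2, 3, 4, 5, 7, 8, 9, 10, 11, 12, 13, 15}
Full difference set: {0} ∪ (positive diffs) ∪ (negative diffs).
|A - A| = 1 + 2·13 = 27 (matches direct enumeration: 27).

|A - A| = 27


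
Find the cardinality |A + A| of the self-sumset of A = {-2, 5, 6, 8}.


A + A = {a + a' : a, a' ∈ A}; |A| = 4.
General bounds: 2|A| - 1 ≤ |A + A| ≤ |A|(|A|+1)/2, i.e. 7 ≤ |A + A| ≤ 10.
Lower bound 2|A|-1 is attained iff A is an arithmetic progression.
Enumerate sums a + a' for a ≤ a' (symmetric, so this suffices):
a = -2: -2+-2=-4, -2+5=3, -2+6=4, -2+8=6
a = 5: 5+5=10, 5+6=11, 5+8=13
a = 6: 6+6=12, 6+8=14
a = 8: 8+8=16
Distinct sums: {-4, 3, 4, 6, 10, 11, 12, 13, 14, 16}
|A + A| = 10

|A + A| = 10


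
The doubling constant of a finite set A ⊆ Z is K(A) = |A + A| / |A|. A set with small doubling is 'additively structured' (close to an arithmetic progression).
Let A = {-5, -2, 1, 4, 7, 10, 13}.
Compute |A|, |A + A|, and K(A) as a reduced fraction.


|A| = 7.
Compute A + A by enumerating all 49 pairs.
A + A = {-10, -7, -4, -1, 2, 5, 8, 11, 14, 17, 20, 23, 26}, so |A + A| = 13.
K = |A + A| / |A| = 13/7 (already in lowest terms) ≈ 1.8571.
Reference: AP of size 7 gives K = 13/7 ≈ 1.8571; a fully generic set of size 7 gives K ≈ 4.0000.

|A| = 7, |A + A| = 13, K = 13/7.


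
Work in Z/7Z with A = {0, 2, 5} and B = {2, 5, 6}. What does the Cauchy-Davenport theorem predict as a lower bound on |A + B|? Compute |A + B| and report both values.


Cauchy-Davenport: |A + B| ≥ min(p, |A| + |B| - 1) for A, B nonempty in Z/pZ.
|A| = 3, |B| = 3, p = 7.
CD lower bound = min(7, 3 + 3 - 1) = min(7, 5) = 5.
Compute A + B mod 7 directly:
a = 0: 0+2=2, 0+5=5, 0+6=6
a = 2: 2+2=4, 2+5=0, 2+6=1
a = 5: 5+2=0, 5+5=3, 5+6=4
A + B = {0, 1, 2, 3, 4, 5, 6}, so |A + B| = 7.
Verify: 7 ≥ 5? Yes ✓.

CD lower bound = 5, actual |A + B| = 7.


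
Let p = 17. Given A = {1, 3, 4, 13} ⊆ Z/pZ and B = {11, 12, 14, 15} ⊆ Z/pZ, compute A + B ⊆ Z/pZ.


Work in Z/17Z: reduce every sum a + b modulo 17.
Enumerate all 16 pairs:
a = 1: 1+11=12, 1+12=13, 1+14=15, 1+15=16
a = 3: 3+11=14, 3+12=15, 3+14=0, 3+15=1
a = 4: 4+11=15, 4+12=16, 4+14=1, 4+15=2
a = 13: 13+11=7, 13+12=8, 13+14=10, 13+15=11
Distinct residues collected: {0, 1, 2, 7, 8, 10, 11, 12, 13, 14, 15, 16}
|A + B| = 12 (out of 17 total residues).

A + B = {0, 1, 2, 7, 8, 10, 11, 12, 13, 14, 15, 16}


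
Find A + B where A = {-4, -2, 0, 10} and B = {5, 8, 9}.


A + B = {a + b : a ∈ A, b ∈ B}.
Enumerate all |A|·|B| = 4·3 = 12 pairs (a, b) and collect distinct sums.
a = -4: -4+5=1, -4+8=4, -4+9=5
a = -2: -2+5=3, -2+8=6, -2+9=7
a = 0: 0+5=5, 0+8=8, 0+9=9
a = 10: 10+5=15, 10+8=18, 10+9=19
Collecting distinct sums: A + B = {1, 3, 4, 5, 6, 7, 8, 9, 15, 18, 19}
|A + B| = 11

A + B = {1, 3, 4, 5, 6, 7, 8, 9, 15, 18, 19}


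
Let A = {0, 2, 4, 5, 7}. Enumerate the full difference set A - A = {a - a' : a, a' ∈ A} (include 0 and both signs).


A - A = {a - a' : a, a' ∈ A}.
Compute a - a' for each ordered pair (a, a'):
a = 0: 0-0=0, 0-2=-2, 0-4=-4, 0-5=-5, 0-7=-7
a = 2: 2-0=2, 2-2=0, 2-4=-2, 2-5=-3, 2-7=-5
a = 4: 4-0=4, 4-2=2, 4-4=0, 4-5=-1, 4-7=-3
a = 5: 5-0=5, 5-2=3, 5-4=1, 5-5=0, 5-7=-2
a = 7: 7-0=7, 7-2=5, 7-4=3, 7-5=2, 7-7=0
Collecting distinct values (and noting 0 appears from a-a):
A - A = {-7, -5, -4, -3, -2, -1, 0, 1, 2, 3, 4, 5, 7}
|A - A| = 13

A - A = {-7, -5, -4, -3, -2, -1, 0, 1, 2, 3, 4, 5, 7}


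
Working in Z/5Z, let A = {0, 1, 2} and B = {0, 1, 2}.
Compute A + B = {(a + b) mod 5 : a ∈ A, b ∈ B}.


Work in Z/5Z: reduce every sum a + b modulo 5.
Enumerate all 9 pairs:
a = 0: 0+0=0, 0+1=1, 0+2=2
a = 1: 1+0=1, 1+1=2, 1+2=3
a = 2: 2+0=2, 2+1=3, 2+2=4
Distinct residues collected: {0, 1, 2, 3, 4}
|A + B| = 5 (out of 5 total residues).

A + B = {0, 1, 2, 3, 4}


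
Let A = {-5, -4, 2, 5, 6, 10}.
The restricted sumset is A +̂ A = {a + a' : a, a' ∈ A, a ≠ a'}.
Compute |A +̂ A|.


Restricted sumset: A +̂ A = {a + a' : a ∈ A, a' ∈ A, a ≠ a'}.
Equivalently, take A + A and drop any sum 2a that is achievable ONLY as a + a for a ∈ A (i.e. sums representable only with equal summands).
Enumerate pairs (a, a') with a < a' (symmetric, so each unordered pair gives one sum; this covers all a ≠ a'):
  -5 + -4 = -9
  -5 + 2 = -3
  -5 + 5 = 0
  -5 + 6 = 1
  -5 + 10 = 5
  -4 + 2 = -2
  -4 + 5 = 1
  -4 + 6 = 2
  -4 + 10 = 6
  2 + 5 = 7
  2 + 6 = 8
  2 + 10 = 12
  5 + 6 = 11
  5 + 10 = 15
  6 + 10 = 16
Collected distinct sums: {-9, -3, -2, 0, 1, 2, 5, 6, 7, 8, 11, 12, 15, 16}
|A +̂ A| = 14
(Reference bound: |A +̂ A| ≥ 2|A| - 3 for |A| ≥ 2, with |A| = 6 giving ≥ 9.)

|A +̂ A| = 14


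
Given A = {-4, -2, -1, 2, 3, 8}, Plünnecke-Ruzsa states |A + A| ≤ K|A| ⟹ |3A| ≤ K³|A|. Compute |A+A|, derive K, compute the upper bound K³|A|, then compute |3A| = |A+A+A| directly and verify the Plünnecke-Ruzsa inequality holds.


|A| = 6.
Step 1: Compute A + A by enumerating all 36 pairs.
A + A = {-8, -6, -5, -4, -3, -2, -1, 0, 1, 2, 4, 5, 6, 7, 10, 11, 16}, so |A + A| = 17.
Step 2: Doubling constant K = |A + A|/|A| = 17/6 = 17/6 ≈ 2.8333.
Step 3: Plünnecke-Ruzsa gives |3A| ≤ K³·|A| = (2.8333)³ · 6 ≈ 136.4722.
Step 4: Compute 3A = A + A + A directly by enumerating all triples (a,b,c) ∈ A³; |3A| = 29.
Step 5: Check 29 ≤ 136.4722? Yes ✓.

K = 17/6, Plünnecke-Ruzsa bound K³|A| ≈ 136.4722, |3A| = 29, inequality holds.


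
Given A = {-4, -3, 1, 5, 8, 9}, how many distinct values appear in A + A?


A + A = {a + a' : a, a' ∈ A}; |A| = 6.
General bounds: 2|A| - 1 ≤ |A + A| ≤ |A|(|A|+1)/2, i.e. 11 ≤ |A + A| ≤ 21.
Lower bound 2|A|-1 is attained iff A is an arithmetic progression.
Enumerate sums a + a' for a ≤ a' (symmetric, so this suffices):
a = -4: -4+-4=-8, -4+-3=-7, -4+1=-3, -4+5=1, -4+8=4, -4+9=5
a = -3: -3+-3=-6, -3+1=-2, -3+5=2, -3+8=5, -3+9=6
a = 1: 1+1=2, 1+5=6, 1+8=9, 1+9=10
a = 5: 5+5=10, 5+8=13, 5+9=14
a = 8: 8+8=16, 8+9=17
a = 9: 9+9=18
Distinct sums: {-8, -7, -6, -3, -2, 1, 2, 4, 5, 6, 9, 10, 13, 14, 16, 17, 18}
|A + A| = 17

|A + A| = 17


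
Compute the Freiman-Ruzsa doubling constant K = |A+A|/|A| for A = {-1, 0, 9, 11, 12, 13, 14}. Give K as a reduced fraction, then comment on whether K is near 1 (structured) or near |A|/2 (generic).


|A| = 7.
Compute A + A by enumerating all 49 pairs.
A + A = {-2, -1, 0, 8, 9, 10, 11, 12, 13, 14, 18, 20, 21, 22, 23, 24, 25, 26, 27, 28}, so |A + A| = 20.
K = |A + A| / |A| = 20/7 (already in lowest terms) ≈ 2.8571.
Reference: AP of size 7 gives K = 13/7 ≈ 1.8571; a fully generic set of size 7 gives K ≈ 4.0000.

|A| = 7, |A + A| = 20, K = 20/7.


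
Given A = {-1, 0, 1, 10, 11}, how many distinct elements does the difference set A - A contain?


A - A = {a - a' : a, a' ∈ A}; |A| = 5.
Bounds: 2|A|-1 ≤ |A - A| ≤ |A|² - |A| + 1, i.e. 9 ≤ |A - A| ≤ 21.
Note: 0 ∈ A - A always (from a - a). The set is symmetric: if d ∈ A - A then -d ∈ A - A.
Enumerate nonzero differences d = a - a' with a > a' (then include -d):
Positive differences: {1, 2, 9, 10, 11, 12}
Full difference set: {0} ∪ (positive diffs) ∪ (negative diffs).
|A - A| = 1 + 2·6 = 13 (matches direct enumeration: 13).

|A - A| = 13


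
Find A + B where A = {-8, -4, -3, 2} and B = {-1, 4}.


A + B = {a + b : a ∈ A, b ∈ B}.
Enumerate all |A|·|B| = 4·2 = 8 pairs (a, b) and collect distinct sums.
a = -8: -8+-1=-9, -8+4=-4
a = -4: -4+-1=-5, -4+4=0
a = -3: -3+-1=-4, -3+4=1
a = 2: 2+-1=1, 2+4=6
Collecting distinct sums: A + B = {-9, -5, -4, 0, 1, 6}
|A + B| = 6

A + B = {-9, -5, -4, 0, 1, 6}


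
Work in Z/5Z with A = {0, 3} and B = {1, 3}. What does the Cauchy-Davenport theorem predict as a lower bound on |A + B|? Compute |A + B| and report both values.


Cauchy-Davenport: |A + B| ≥ min(p, |A| + |B| - 1) for A, B nonempty in Z/pZ.
|A| = 2, |B| = 2, p = 5.
CD lower bound = min(5, 2 + 2 - 1) = min(5, 3) = 3.
Compute A + B mod 5 directly:
a = 0: 0+1=1, 0+3=3
a = 3: 3+1=4, 3+3=1
A + B = {1, 3, 4}, so |A + B| = 3.
Verify: 3 ≥ 3? Yes ✓.

CD lower bound = 3, actual |A + B| = 3.


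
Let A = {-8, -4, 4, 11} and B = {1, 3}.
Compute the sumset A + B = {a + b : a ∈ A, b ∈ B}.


A + B = {a + b : a ∈ A, b ∈ B}.
Enumerate all |A|·|B| = 4·2 = 8 pairs (a, b) and collect distinct sums.
a = -8: -8+1=-7, -8+3=-5
a = -4: -4+1=-3, -4+3=-1
a = 4: 4+1=5, 4+3=7
a = 11: 11+1=12, 11+3=14
Collecting distinct sums: A + B = {-7, -5, -3, -1, 5, 7, 12, 14}
|A + B| = 8

A + B = {-7, -5, -3, -1, 5, 7, 12, 14}


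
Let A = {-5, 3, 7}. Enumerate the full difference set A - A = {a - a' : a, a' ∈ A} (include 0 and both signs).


A - A = {a - a' : a, a' ∈ A}.
Compute a - a' for each ordered pair (a, a'):
a = -5: -5--5=0, -5-3=-8, -5-7=-12
a = 3: 3--5=8, 3-3=0, 3-7=-4
a = 7: 7--5=12, 7-3=4, 7-7=0
Collecting distinct values (and noting 0 appears from a-a):
A - A = {-12, -8, -4, 0, 4, 8, 12}
|A - A| = 7

A - A = {-12, -8, -4, 0, 4, 8, 12}


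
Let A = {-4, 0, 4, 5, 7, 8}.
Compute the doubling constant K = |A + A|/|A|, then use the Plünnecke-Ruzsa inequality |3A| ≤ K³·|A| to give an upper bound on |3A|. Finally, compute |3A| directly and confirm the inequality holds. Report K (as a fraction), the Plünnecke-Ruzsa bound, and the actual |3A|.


|A| = 6.
Step 1: Compute A + A by enumerating all 36 pairs.
A + A = {-8, -4, 0, 1, 3, 4, 5, 7, 8, 9, 10, 11, 12, 13, 14, 15, 16}, so |A + A| = 17.
Step 2: Doubling constant K = |A + A|/|A| = 17/6 = 17/6 ≈ 2.8333.
Step 3: Plünnecke-Ruzsa gives |3A| ≤ K³·|A| = (2.8333)³ · 6 ≈ 136.4722.
Step 4: Compute 3A = A + A + A directly by enumerating all triples (a,b,c) ∈ A³; |3A| = 29.
Step 5: Check 29 ≤ 136.4722? Yes ✓.

K = 17/6, Plünnecke-Ruzsa bound K³|A| ≈ 136.4722, |3A| = 29, inequality holds.


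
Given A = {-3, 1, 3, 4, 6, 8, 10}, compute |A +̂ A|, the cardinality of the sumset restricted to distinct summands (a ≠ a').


Restricted sumset: A +̂ A = {a + a' : a ∈ A, a' ∈ A, a ≠ a'}.
Equivalently, take A + A and drop any sum 2a that is achievable ONLY as a + a for a ∈ A (i.e. sums representable only with equal summands).
Enumerate pairs (a, a') with a < a' (symmetric, so each unordered pair gives one sum; this covers all a ≠ a'):
  -3 + 1 = -2
  -3 + 3 = 0
  -3 + 4 = 1
  -3 + 6 = 3
  -3 + 8 = 5
  -3 + 10 = 7
  1 + 3 = 4
  1 + 4 = 5
  1 + 6 = 7
  1 + 8 = 9
  1 + 10 = 11
  3 + 4 = 7
  3 + 6 = 9
  3 + 8 = 11
  3 + 10 = 13
  4 + 6 = 10
  4 + 8 = 12
  4 + 10 = 14
  6 + 8 = 14
  6 + 10 = 16
  8 + 10 = 18
Collected distinct sums: {-2, 0, 1, 3, 4, 5, 7, 9, 10, 11, 12, 13, 14, 16, 18}
|A +̂ A| = 15
(Reference bound: |A +̂ A| ≥ 2|A| - 3 for |A| ≥ 2, with |A| = 7 giving ≥ 11.)

|A +̂ A| = 15


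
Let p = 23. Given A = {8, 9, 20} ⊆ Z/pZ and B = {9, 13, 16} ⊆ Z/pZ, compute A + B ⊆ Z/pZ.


Work in Z/23Z: reduce every sum a + b modulo 23.
Enumerate all 9 pairs:
a = 8: 8+9=17, 8+13=21, 8+16=1
a = 9: 9+9=18, 9+13=22, 9+16=2
a = 20: 20+9=6, 20+13=10, 20+16=13
Distinct residues collected: {1, 2, 6, 10, 13, 17, 18, 21, 22}
|A + B| = 9 (out of 23 total residues).

A + B = {1, 2, 6, 10, 13, 17, 18, 21, 22}


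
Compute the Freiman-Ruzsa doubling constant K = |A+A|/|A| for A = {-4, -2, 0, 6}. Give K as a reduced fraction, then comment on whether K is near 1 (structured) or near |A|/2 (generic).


|A| = 4.
Compute A + A by enumerating all 16 pairs.
A + A = {-8, -6, -4, -2, 0, 2, 4, 6, 12}, so |A + A| = 9.
K = |A + A| / |A| = 9/4 (already in lowest terms) ≈ 2.2500.
Reference: AP of size 4 gives K = 7/4 ≈ 1.7500; a fully generic set of size 4 gives K ≈ 2.5000.

|A| = 4, |A + A| = 9, K = 9/4.


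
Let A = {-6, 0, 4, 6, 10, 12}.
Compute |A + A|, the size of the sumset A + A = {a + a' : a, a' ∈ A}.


A + A = {a + a' : a, a' ∈ A}; |A| = 6.
General bounds: 2|A| - 1 ≤ |A + A| ≤ |A|(|A|+1)/2, i.e. 11 ≤ |A + A| ≤ 21.
Lower bound 2|A|-1 is attained iff A is an arithmetic progression.
Enumerate sums a + a' for a ≤ a' (symmetric, so this suffices):
a = -6: -6+-6=-12, -6+0=-6, -6+4=-2, -6+6=0, -6+10=4, -6+12=6
a = 0: 0+0=0, 0+4=4, 0+6=6, 0+10=10, 0+12=12
a = 4: 4+4=8, 4+6=10, 4+10=14, 4+12=16
a = 6: 6+6=12, 6+10=16, 6+12=18
a = 10: 10+10=20, 10+12=22
a = 12: 12+12=24
Distinct sums: {-12, -6, -2, 0, 4, 6, 8, 10, 12, 14, 16, 18, 20, 22, 24}
|A + A| = 15

|A + A| = 15


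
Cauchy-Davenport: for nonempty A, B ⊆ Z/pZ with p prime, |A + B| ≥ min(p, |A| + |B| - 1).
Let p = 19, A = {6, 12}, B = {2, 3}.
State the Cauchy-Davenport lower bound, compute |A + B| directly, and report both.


Cauchy-Davenport: |A + B| ≥ min(p, |A| + |B| - 1) for A, B nonempty in Z/pZ.
|A| = 2, |B| = 2, p = 19.
CD lower bound = min(19, 2 + 2 - 1) = min(19, 3) = 3.
Compute A + B mod 19 directly:
a = 6: 6+2=8, 6+3=9
a = 12: 12+2=14, 12+3=15
A + B = {8, 9, 14, 15}, so |A + B| = 4.
Verify: 4 ≥ 3? Yes ✓.

CD lower bound = 3, actual |A + B| = 4.


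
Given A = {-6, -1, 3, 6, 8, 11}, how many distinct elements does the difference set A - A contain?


A - A = {a - a' : a, a' ∈ A}; |A| = 6.
Bounds: 2|A|-1 ≤ |A - A| ≤ |A|² - |A| + 1, i.e. 11 ≤ |A - A| ≤ 31.
Note: 0 ∈ A - A always (from a - a). The set is symmetric: if d ∈ A - A then -d ∈ A - A.
Enumerate nonzero differences d = a - a' with a > a' (then include -d):
Positive differences: {2, 3, 4, 5, 7, 8, 9, 12, 14, 17}
Full difference set: {0} ∪ (positive diffs) ∪ (negative diffs).
|A - A| = 1 + 2·10 = 21 (matches direct enumeration: 21).

|A - A| = 21


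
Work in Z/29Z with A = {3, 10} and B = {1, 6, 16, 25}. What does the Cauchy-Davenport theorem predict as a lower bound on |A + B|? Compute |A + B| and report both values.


Cauchy-Davenport: |A + B| ≥ min(p, |A| + |B| - 1) for A, B nonempty in Z/pZ.
|A| = 2, |B| = 4, p = 29.
CD lower bound = min(29, 2 + 4 - 1) = min(29, 5) = 5.
Compute A + B mod 29 directly:
a = 3: 3+1=4, 3+6=9, 3+16=19, 3+25=28
a = 10: 10+1=11, 10+6=16, 10+16=26, 10+25=6
A + B = {4, 6, 9, 11, 16, 19, 26, 28}, so |A + B| = 8.
Verify: 8 ≥ 5? Yes ✓.

CD lower bound = 5, actual |A + B| = 8.


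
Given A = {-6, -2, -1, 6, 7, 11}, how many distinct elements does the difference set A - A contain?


A - A = {a - a' : a, a' ∈ A}; |A| = 6.
Bounds: 2|A|-1 ≤ |A - A| ≤ |A|² - |A| + 1, i.e. 11 ≤ |A - A| ≤ 31.
Note: 0 ∈ A - A always (from a - a). The set is symmetric: if d ∈ A - A then -d ∈ A - A.
Enumerate nonzero differences d = a - a' with a > a' (then include -d):
Positive differences: {1, 4, 5, 7, 8, 9, 12, 13, 17}
Full difference set: {0} ∪ (positive diffs) ∪ (negative diffs).
|A - A| = 1 + 2·9 = 19 (matches direct enumeration: 19).

|A - A| = 19


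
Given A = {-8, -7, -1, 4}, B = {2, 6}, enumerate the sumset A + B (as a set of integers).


A + B = {a + b : a ∈ A, b ∈ B}.
Enumerate all |A|·|B| = 4·2 = 8 pairs (a, b) and collect distinct sums.
a = -8: -8+2=-6, -8+6=-2
a = -7: -7+2=-5, -7+6=-1
a = -1: -1+2=1, -1+6=5
a = 4: 4+2=6, 4+6=10
Collecting distinct sums: A + B = {-6, -5, -2, -1, 1, 5, 6, 10}
|A + B| = 8

A + B = {-6, -5, -2, -1, 1, 5, 6, 10}


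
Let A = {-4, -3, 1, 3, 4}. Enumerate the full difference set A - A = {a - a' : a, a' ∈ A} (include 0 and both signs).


A - A = {a - a' : a, a' ∈ A}.
Compute a - a' for each ordered pair (a, a'):
a = -4: -4--4=0, -4--3=-1, -4-1=-5, -4-3=-7, -4-4=-8
a = -3: -3--4=1, -3--3=0, -3-1=-4, -3-3=-6, -3-4=-7
a = 1: 1--4=5, 1--3=4, 1-1=0, 1-3=-2, 1-4=-3
a = 3: 3--4=7, 3--3=6, 3-1=2, 3-3=0, 3-4=-1
a = 4: 4--4=8, 4--3=7, 4-1=3, 4-3=1, 4-4=0
Collecting distinct values (and noting 0 appears from a-a):
A - A = {-8, -7, -6, -5, -4, -3, -2, -1, 0, 1, 2, 3, 4, 5, 6, 7, 8}
|A - A| = 17

A - A = {-8, -7, -6, -5, -4, -3, -2, -1, 0, 1, 2, 3, 4, 5, 6, 7, 8}


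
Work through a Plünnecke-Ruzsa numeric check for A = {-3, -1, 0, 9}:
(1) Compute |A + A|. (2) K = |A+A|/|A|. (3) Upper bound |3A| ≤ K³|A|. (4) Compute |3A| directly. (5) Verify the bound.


|A| = 4.
Step 1: Compute A + A by enumerating all 16 pairs.
A + A = {-6, -4, -3, -2, -1, 0, 6, 8, 9, 18}, so |A + A| = 10.
Step 2: Doubling constant K = |A + A|/|A| = 10/4 = 10/4 ≈ 2.5000.
Step 3: Plünnecke-Ruzsa gives |3A| ≤ K³·|A| = (2.5000)³ · 4 ≈ 62.5000.
Step 4: Compute 3A = A + A + A directly by enumerating all triples (a,b,c) ∈ A³; |3A| = 19.
Step 5: Check 19 ≤ 62.5000? Yes ✓.

K = 10/4, Plünnecke-Ruzsa bound K³|A| ≈ 62.5000, |3A| = 19, inequality holds.


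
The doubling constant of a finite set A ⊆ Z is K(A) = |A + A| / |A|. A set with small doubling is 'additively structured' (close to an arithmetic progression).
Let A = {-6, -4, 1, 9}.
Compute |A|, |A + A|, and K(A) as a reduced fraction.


|A| = 4.
Compute A + A by enumerating all 16 pairs.
A + A = {-12, -10, -8, -5, -3, 2, 3, 5, 10, 18}, so |A + A| = 10.
K = |A + A| / |A| = 10/4 = 5/2 ≈ 2.5000.
Reference: AP of size 4 gives K = 7/4 ≈ 1.7500; a fully generic set of size 4 gives K ≈ 2.5000.

|A| = 4, |A + A| = 10, K = 10/4 = 5/2.


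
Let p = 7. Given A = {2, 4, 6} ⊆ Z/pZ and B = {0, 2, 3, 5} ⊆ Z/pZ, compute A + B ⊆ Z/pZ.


Work in Z/7Z: reduce every sum a + b modulo 7.
Enumerate all 12 pairs:
a = 2: 2+0=2, 2+2=4, 2+3=5, 2+5=0
a = 4: 4+0=4, 4+2=6, 4+3=0, 4+5=2
a = 6: 6+0=6, 6+2=1, 6+3=2, 6+5=4
Distinct residues collected: {0, 1, 2, 4, 5, 6}
|A + B| = 6 (out of 7 total residues).

A + B = {0, 1, 2, 4, 5, 6}


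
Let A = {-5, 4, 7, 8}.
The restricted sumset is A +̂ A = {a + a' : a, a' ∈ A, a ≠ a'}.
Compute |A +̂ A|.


Restricted sumset: A +̂ A = {a + a' : a ∈ A, a' ∈ A, a ≠ a'}.
Equivalently, take A + A and drop any sum 2a that is achievable ONLY as a + a for a ∈ A (i.e. sums representable only with equal summands).
Enumerate pairs (a, a') with a < a' (symmetric, so each unordered pair gives one sum; this covers all a ≠ a'):
  -5 + 4 = -1
  -5 + 7 = 2
  -5 + 8 = 3
  4 + 7 = 11
  4 + 8 = 12
  7 + 8 = 15
Collected distinct sums: {-1, 2, 3, 11, 12, 15}
|A +̂ A| = 6
(Reference bound: |A +̂ A| ≥ 2|A| - 3 for |A| ≥ 2, with |A| = 4 giving ≥ 5.)

|A +̂ A| = 6


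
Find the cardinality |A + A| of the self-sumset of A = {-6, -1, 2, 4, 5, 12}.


A + A = {a + a' : a, a' ∈ A}; |A| = 6.
General bounds: 2|A| - 1 ≤ |A + A| ≤ |A|(|A|+1)/2, i.e. 11 ≤ |A + A| ≤ 21.
Lower bound 2|A|-1 is attained iff A is an arithmetic progression.
Enumerate sums a + a' for a ≤ a' (symmetric, so this suffices):
a = -6: -6+-6=-12, -6+-1=-7, -6+2=-4, -6+4=-2, -6+5=-1, -6+12=6
a = -1: -1+-1=-2, -1+2=1, -1+4=3, -1+5=4, -1+12=11
a = 2: 2+2=4, 2+4=6, 2+5=7, 2+12=14
a = 4: 4+4=8, 4+5=9, 4+12=16
a = 5: 5+5=10, 5+12=17
a = 12: 12+12=24
Distinct sums: {-12, -7, -4, -2, -1, 1, 3, 4, 6, 7, 8, 9, 10, 11, 14, 16, 17, 24}
|A + A| = 18

|A + A| = 18


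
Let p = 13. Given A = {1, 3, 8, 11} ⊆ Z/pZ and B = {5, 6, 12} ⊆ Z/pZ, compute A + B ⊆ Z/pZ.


Work in Z/13Z: reduce every sum a + b modulo 13.
Enumerate all 12 pairs:
a = 1: 1+5=6, 1+6=7, 1+12=0
a = 3: 3+5=8, 3+6=9, 3+12=2
a = 8: 8+5=0, 8+6=1, 8+12=7
a = 11: 11+5=3, 11+6=4, 11+12=10
Distinct residues collected: {0, 1, 2, 3, 4, 6, 7, 8, 9, 10}
|A + B| = 10 (out of 13 total residues).

A + B = {0, 1, 2, 3, 4, 6, 7, 8, 9, 10}


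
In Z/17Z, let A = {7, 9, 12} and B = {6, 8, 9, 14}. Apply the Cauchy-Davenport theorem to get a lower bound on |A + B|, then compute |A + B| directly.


Cauchy-Davenport: |A + B| ≥ min(p, |A| + |B| - 1) for A, B nonempty in Z/pZ.
|A| = 3, |B| = 4, p = 17.
CD lower bound = min(17, 3 + 4 - 1) = min(17, 6) = 6.
Compute A + B mod 17 directly:
a = 7: 7+6=13, 7+8=15, 7+9=16, 7+14=4
a = 9: 9+6=15, 9+8=0, 9+9=1, 9+14=6
a = 12: 12+6=1, 12+8=3, 12+9=4, 12+14=9
A + B = {0, 1, 3, 4, 6, 9, 13, 15, 16}, so |A + B| = 9.
Verify: 9 ≥ 6? Yes ✓.

CD lower bound = 6, actual |A + B| = 9.


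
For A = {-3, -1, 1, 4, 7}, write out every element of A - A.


A - A = {a - a' : a, a' ∈ A}.
Compute a - a' for each ordered pair (a, a'):
a = -3: -3--3=0, -3--1=-2, -3-1=-4, -3-4=-7, -3-7=-10
a = -1: -1--3=2, -1--1=0, -1-1=-2, -1-4=-5, -1-7=-8
a = 1: 1--3=4, 1--1=2, 1-1=0, 1-4=-3, 1-7=-6
a = 4: 4--3=7, 4--1=5, 4-1=3, 4-4=0, 4-7=-3
a = 7: 7--3=10, 7--1=8, 7-1=6, 7-4=3, 7-7=0
Collecting distinct values (and noting 0 appears from a-a):
A - A = {-10, -8, -7, -6, -5, -4, -3, -2, 0, 2, 3, 4, 5, 6, 7, 8, 10}
|A - A| = 17

A - A = {-10, -8, -7, -6, -5, -4, -3, -2, 0, 2, 3, 4, 5, 6, 7, 8, 10}


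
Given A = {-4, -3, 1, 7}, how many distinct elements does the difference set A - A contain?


A - A = {a - a' : a, a' ∈ A}; |A| = 4.
Bounds: 2|A|-1 ≤ |A - A| ≤ |A|² - |A| + 1, i.e. 7 ≤ |A - A| ≤ 13.
Note: 0 ∈ A - A always (from a - a). The set is symmetric: if d ∈ A - A then -d ∈ A - A.
Enumerate nonzero differences d = a - a' with a > a' (then include -d):
Positive differences: {1, 4, 5, 6, 10, 11}
Full difference set: {0} ∪ (positive diffs) ∪ (negative diffs).
|A - A| = 1 + 2·6 = 13 (matches direct enumeration: 13).

|A - A| = 13


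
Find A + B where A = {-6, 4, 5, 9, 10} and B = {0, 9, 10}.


A + B = {a + b : a ∈ A, b ∈ B}.
Enumerate all |A|·|B| = 5·3 = 15 pairs (a, b) and collect distinct sums.
a = -6: -6+0=-6, -6+9=3, -6+10=4
a = 4: 4+0=4, 4+9=13, 4+10=14
a = 5: 5+0=5, 5+9=14, 5+10=15
a = 9: 9+0=9, 9+9=18, 9+10=19
a = 10: 10+0=10, 10+9=19, 10+10=20
Collecting distinct sums: A + B = {-6, 3, 4, 5, 9, 10, 13, 14, 15, 18, 19, 20}
|A + B| = 12

A + B = {-6, 3, 4, 5, 9, 10, 13, 14, 15, 18, 19, 20}


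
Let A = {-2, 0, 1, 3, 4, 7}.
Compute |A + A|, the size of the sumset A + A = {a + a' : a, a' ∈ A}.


A + A = {a + a' : a, a' ∈ A}; |A| = 6.
General bounds: 2|A| - 1 ≤ |A + A| ≤ |A|(|A|+1)/2, i.e. 11 ≤ |A + A| ≤ 21.
Lower bound 2|A|-1 is attained iff A is an arithmetic progression.
Enumerate sums a + a' for a ≤ a' (symmetric, so this suffices):
a = -2: -2+-2=-4, -2+0=-2, -2+1=-1, -2+3=1, -2+4=2, -2+7=5
a = 0: 0+0=0, 0+1=1, 0+3=3, 0+4=4, 0+7=7
a = 1: 1+1=2, 1+3=4, 1+4=5, 1+7=8
a = 3: 3+3=6, 3+4=7, 3+7=10
a = 4: 4+4=8, 4+7=11
a = 7: 7+7=14
Distinct sums: {-4, -2, -1, 0, 1, 2, 3, 4, 5, 6, 7, 8, 10, 11, 14}
|A + A| = 15

|A + A| = 15


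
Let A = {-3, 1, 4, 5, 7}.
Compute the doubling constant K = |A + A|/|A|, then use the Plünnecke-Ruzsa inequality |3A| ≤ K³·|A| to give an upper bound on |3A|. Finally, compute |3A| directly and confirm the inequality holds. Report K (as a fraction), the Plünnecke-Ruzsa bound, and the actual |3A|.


|A| = 5.
Step 1: Compute A + A by enumerating all 25 pairs.
A + A = {-6, -2, 1, 2, 4, 5, 6, 8, 9, 10, 11, 12, 14}, so |A + A| = 13.
Step 2: Doubling constant K = |A + A|/|A| = 13/5 = 13/5 ≈ 2.6000.
Step 3: Plünnecke-Ruzsa gives |3A| ≤ K³·|A| = (2.6000)³ · 5 ≈ 87.8800.
Step 4: Compute 3A = A + A + A directly by enumerating all triples (a,b,c) ∈ A³; |3A| = 23.
Step 5: Check 23 ≤ 87.8800? Yes ✓.

K = 13/5, Plünnecke-Ruzsa bound K³|A| ≈ 87.8800, |3A| = 23, inequality holds.


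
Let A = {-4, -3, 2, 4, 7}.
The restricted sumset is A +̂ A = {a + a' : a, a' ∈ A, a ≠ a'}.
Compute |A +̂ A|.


Restricted sumset: A +̂ A = {a + a' : a ∈ A, a' ∈ A, a ≠ a'}.
Equivalently, take A + A and drop any sum 2a that is achievable ONLY as a + a for a ∈ A (i.e. sums representable only with equal summands).
Enumerate pairs (a, a') with a < a' (symmetric, so each unordered pair gives one sum; this covers all a ≠ a'):
  -4 + -3 = -7
  -4 + 2 = -2
  -4 + 4 = 0
  -4 + 7 = 3
  -3 + 2 = -1
  -3 + 4 = 1
  -3 + 7 = 4
  2 + 4 = 6
  2 + 7 = 9
  4 + 7 = 11
Collected distinct sums: {-7, -2, -1, 0, 1, 3, 4, 6, 9, 11}
|A +̂ A| = 10
(Reference bound: |A +̂ A| ≥ 2|A| - 3 for |A| ≥ 2, with |A| = 5 giving ≥ 7.)

|A +̂ A| = 10


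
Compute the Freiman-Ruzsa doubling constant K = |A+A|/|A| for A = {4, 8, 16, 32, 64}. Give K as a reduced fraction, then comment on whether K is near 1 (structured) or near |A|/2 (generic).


|A| = 5.
Compute A + A by enumerating all 25 pairs.
A + A = {8, 12, 16, 20, 24, 32, 36, 40, 48, 64, 68, 72, 80, 96, 128}, so |A + A| = 15.
K = |A + A| / |A| = 15/5 = 3/1 ≈ 3.0000.
Reference: AP of size 5 gives K = 9/5 ≈ 1.8000; a fully generic set of size 5 gives K ≈ 3.0000.

|A| = 5, |A + A| = 15, K = 15/5 = 3/1.


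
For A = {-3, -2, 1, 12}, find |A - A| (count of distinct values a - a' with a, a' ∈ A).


A - A = {a - a' : a, a' ∈ A}; |A| = 4.
Bounds: 2|A|-1 ≤ |A - A| ≤ |A|² - |A| + 1, i.e. 7 ≤ |A - A| ≤ 13.
Note: 0 ∈ A - A always (from a - a). The set is symmetric: if d ∈ A - A then -d ∈ A - A.
Enumerate nonzero differences d = a - a' with a > a' (then include -d):
Positive differences: {1, 3, 4, 11, 14, 15}
Full difference set: {0} ∪ (positive diffs) ∪ (negative diffs).
|A - A| = 1 + 2·6 = 13 (matches direct enumeration: 13).

|A - A| = 13


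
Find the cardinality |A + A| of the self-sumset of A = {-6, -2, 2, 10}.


A + A = {a + a' : a, a' ∈ A}; |A| = 4.
General bounds: 2|A| - 1 ≤ |A + A| ≤ |A|(|A|+1)/2, i.e. 7 ≤ |A + A| ≤ 10.
Lower bound 2|A|-1 is attained iff A is an arithmetic progression.
Enumerate sums a + a' for a ≤ a' (symmetric, so this suffices):
a = -6: -6+-6=-12, -6+-2=-8, -6+2=-4, -6+10=4
a = -2: -2+-2=-4, -2+2=0, -2+10=8
a = 2: 2+2=4, 2+10=12
a = 10: 10+10=20
Distinct sums: {-12, -8, -4, 0, 4, 8, 12, 20}
|A + A| = 8

|A + A| = 8


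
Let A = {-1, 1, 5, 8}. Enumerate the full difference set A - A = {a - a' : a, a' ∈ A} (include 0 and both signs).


A - A = {a - a' : a, a' ∈ A}.
Compute a - a' for each ordered pair (a, a'):
a = -1: -1--1=0, -1-1=-2, -1-5=-6, -1-8=-9
a = 1: 1--1=2, 1-1=0, 1-5=-4, 1-8=-7
a = 5: 5--1=6, 5-1=4, 5-5=0, 5-8=-3
a = 8: 8--1=9, 8-1=7, 8-5=3, 8-8=0
Collecting distinct values (and noting 0 appears from a-a):
A - A = {-9, -7, -6, -4, -3, -2, 0, 2, 3, 4, 6, 7, 9}
|A - A| = 13

A - A = {-9, -7, -6, -4, -3, -2, 0, 2, 3, 4, 6, 7, 9}


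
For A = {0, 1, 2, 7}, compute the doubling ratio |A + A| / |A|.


|A| = 4.
Compute A + A by enumerating all 16 pairs.
A + A = {0, 1, 2, 3, 4, 7, 8, 9, 14}, so |A + A| = 9.
K = |A + A| / |A| = 9/4 (already in lowest terms) ≈ 2.2500.
Reference: AP of size 4 gives K = 7/4 ≈ 1.7500; a fully generic set of size 4 gives K ≈ 2.5000.

|A| = 4, |A + A| = 9, K = 9/4.


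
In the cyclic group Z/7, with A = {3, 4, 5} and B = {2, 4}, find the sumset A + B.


Work in Z/7Z: reduce every sum a + b modulo 7.
Enumerate all 6 pairs:
a = 3: 3+2=5, 3+4=0
a = 4: 4+2=6, 4+4=1
a = 5: 5+2=0, 5+4=2
Distinct residues collected: {0, 1, 2, 5, 6}
|A + B| = 5 (out of 7 total residues).

A + B = {0, 1, 2, 5, 6}


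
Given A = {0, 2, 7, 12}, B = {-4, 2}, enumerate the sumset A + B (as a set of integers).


A + B = {a + b : a ∈ A, b ∈ B}.
Enumerate all |A|·|B| = 4·2 = 8 pairs (a, b) and collect distinct sums.
a = 0: 0+-4=-4, 0+2=2
a = 2: 2+-4=-2, 2+2=4
a = 7: 7+-4=3, 7+2=9
a = 12: 12+-4=8, 12+2=14
Collecting distinct sums: A + B = {-4, -2, 2, 3, 4, 8, 9, 14}
|A + B| = 8

A + B = {-4, -2, 2, 3, 4, 8, 9, 14}


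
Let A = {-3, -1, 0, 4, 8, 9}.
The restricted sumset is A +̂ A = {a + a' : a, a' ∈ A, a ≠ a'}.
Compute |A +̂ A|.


Restricted sumset: A +̂ A = {a + a' : a ∈ A, a' ∈ A, a ≠ a'}.
Equivalently, take A + A and drop any sum 2a that is achievable ONLY as a + a for a ∈ A (i.e. sums representable only with equal summands).
Enumerate pairs (a, a') with a < a' (symmetric, so each unordered pair gives one sum; this covers all a ≠ a'):
  -3 + -1 = -4
  -3 + 0 = -3
  -3 + 4 = 1
  -3 + 8 = 5
  -3 + 9 = 6
  -1 + 0 = -1
  -1 + 4 = 3
  -1 + 8 = 7
  -1 + 9 = 8
  0 + 4 = 4
  0 + 8 = 8
  0 + 9 = 9
  4 + 8 = 12
  4 + 9 = 13
  8 + 9 = 17
Collected distinct sums: {-4, -3, -1, 1, 3, 4, 5, 6, 7, 8, 9, 12, 13, 17}
|A +̂ A| = 14
(Reference bound: |A +̂ A| ≥ 2|A| - 3 for |A| ≥ 2, with |A| = 6 giving ≥ 9.)

|A +̂ A| = 14


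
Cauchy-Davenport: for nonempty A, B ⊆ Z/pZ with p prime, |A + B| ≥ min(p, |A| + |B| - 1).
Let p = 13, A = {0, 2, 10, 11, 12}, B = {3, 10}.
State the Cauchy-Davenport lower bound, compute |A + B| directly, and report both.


Cauchy-Davenport: |A + B| ≥ min(p, |A| + |B| - 1) for A, B nonempty in Z/pZ.
|A| = 5, |B| = 2, p = 13.
CD lower bound = min(13, 5 + 2 - 1) = min(13, 6) = 6.
Compute A + B mod 13 directly:
a = 0: 0+3=3, 0+10=10
a = 2: 2+3=5, 2+10=12
a = 10: 10+3=0, 10+10=7
a = 11: 11+3=1, 11+10=8
a = 12: 12+3=2, 12+10=9
A + B = {0, 1, 2, 3, 5, 7, 8, 9, 10, 12}, so |A + B| = 10.
Verify: 10 ≥ 6? Yes ✓.

CD lower bound = 6, actual |A + B| = 10.


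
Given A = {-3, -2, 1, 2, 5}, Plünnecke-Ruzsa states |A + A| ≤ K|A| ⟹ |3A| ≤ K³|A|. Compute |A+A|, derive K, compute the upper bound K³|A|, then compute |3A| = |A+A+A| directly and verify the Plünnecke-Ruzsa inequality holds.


|A| = 5.
Step 1: Compute A + A by enumerating all 25 pairs.
A + A = {-6, -5, -4, -2, -1, 0, 2, 3, 4, 6, 7, 10}, so |A + A| = 12.
Step 2: Doubling constant K = |A + A|/|A| = 12/5 = 12/5 ≈ 2.4000.
Step 3: Plünnecke-Ruzsa gives |3A| ≤ K³·|A| = (2.4000)³ · 5 ≈ 69.1200.
Step 4: Compute 3A = A + A + A directly by enumerating all triples (a,b,c) ∈ A³; |3A| = 22.
Step 5: Check 22 ≤ 69.1200? Yes ✓.

K = 12/5, Plünnecke-Ruzsa bound K³|A| ≈ 69.1200, |3A| = 22, inequality holds.


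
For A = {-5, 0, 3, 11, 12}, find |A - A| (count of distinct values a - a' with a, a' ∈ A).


A - A = {a - a' : a, a' ∈ A}; |A| = 5.
Bounds: 2|A|-1 ≤ |A - A| ≤ |A|² - |A| + 1, i.e. 9 ≤ |A - A| ≤ 21.
Note: 0 ∈ A - A always (from a - a). The set is symmetric: if d ∈ A - A then -d ∈ A - A.
Enumerate nonzero differences d = a - a' with a > a' (then include -d):
Positive differences: {1, 3, 5, 8, 9, 11, 12, 16, 17}
Full difference set: {0} ∪ (positive diffs) ∪ (negative diffs).
|A - A| = 1 + 2·9 = 19 (matches direct enumeration: 19).

|A - A| = 19


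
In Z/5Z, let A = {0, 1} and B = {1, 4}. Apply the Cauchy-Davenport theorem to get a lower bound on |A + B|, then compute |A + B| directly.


Cauchy-Davenport: |A + B| ≥ min(p, |A| + |B| - 1) for A, B nonempty in Z/pZ.
|A| = 2, |B| = 2, p = 5.
CD lower bound = min(5, 2 + 2 - 1) = min(5, 3) = 3.
Compute A + B mod 5 directly:
a = 0: 0+1=1, 0+4=4
a = 1: 1+1=2, 1+4=0
A + B = {0, 1, 2, 4}, so |A + B| = 4.
Verify: 4 ≥ 3? Yes ✓.

CD lower bound = 3, actual |A + B| = 4.


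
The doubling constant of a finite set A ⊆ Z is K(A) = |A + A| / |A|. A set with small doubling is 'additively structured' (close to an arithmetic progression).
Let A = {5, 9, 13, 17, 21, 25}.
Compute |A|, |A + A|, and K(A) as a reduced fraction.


|A| = 6.
Compute A + A by enumerating all 36 pairs.
A + A = {10, 14, 18, 22, 26, 30, 34, 38, 42, 46, 50}, so |A + A| = 11.
K = |A + A| / |A| = 11/6 (already in lowest terms) ≈ 1.8333.
Reference: AP of size 6 gives K = 11/6 ≈ 1.8333; a fully generic set of size 6 gives K ≈ 3.5000.

|A| = 6, |A + A| = 11, K = 11/6.


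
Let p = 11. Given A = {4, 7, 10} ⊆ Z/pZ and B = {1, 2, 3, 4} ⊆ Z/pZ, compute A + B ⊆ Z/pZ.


Work in Z/11Z: reduce every sum a + b modulo 11.
Enumerate all 12 pairs:
a = 4: 4+1=5, 4+2=6, 4+3=7, 4+4=8
a = 7: 7+1=8, 7+2=9, 7+3=10, 7+4=0
a = 10: 10+1=0, 10+2=1, 10+3=2, 10+4=3
Distinct residues collected: {0, 1, 2, 3, 5, 6, 7, 8, 9, 10}
|A + B| = 10 (out of 11 total residues).

A + B = {0, 1, 2, 3, 5, 6, 7, 8, 9, 10}


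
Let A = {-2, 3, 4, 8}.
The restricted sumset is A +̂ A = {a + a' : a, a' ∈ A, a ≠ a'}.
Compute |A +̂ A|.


Restricted sumset: A +̂ A = {a + a' : a ∈ A, a' ∈ A, a ≠ a'}.
Equivalently, take A + A and drop any sum 2a that is achievable ONLY as a + a for a ∈ A (i.e. sums representable only with equal summands).
Enumerate pairs (a, a') with a < a' (symmetric, so each unordered pair gives one sum; this covers all a ≠ a'):
  -2 + 3 = 1
  -2 + 4 = 2
  -2 + 8 = 6
  3 + 4 = 7
  3 + 8 = 11
  4 + 8 = 12
Collected distinct sums: {1, 2, 6, 7, 11, 12}
|A +̂ A| = 6
(Reference bound: |A +̂ A| ≥ 2|A| - 3 for |A| ≥ 2, with |A| = 4 giving ≥ 5.)

|A +̂ A| = 6


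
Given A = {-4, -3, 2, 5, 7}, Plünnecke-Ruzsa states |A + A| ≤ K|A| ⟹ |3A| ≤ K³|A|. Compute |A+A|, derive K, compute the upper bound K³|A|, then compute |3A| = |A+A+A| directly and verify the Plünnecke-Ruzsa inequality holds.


|A| = 5.
Step 1: Compute A + A by enumerating all 25 pairs.
A + A = {-8, -7, -6, -2, -1, 1, 2, 3, 4, 7, 9, 10, 12, 14}, so |A + A| = 14.
Step 2: Doubling constant K = |A + A|/|A| = 14/5 = 14/5 ≈ 2.8000.
Step 3: Plünnecke-Ruzsa gives |3A| ≤ K³·|A| = (2.8000)³ · 5 ≈ 109.7600.
Step 4: Compute 3A = A + A + A directly by enumerating all triples (a,b,c) ∈ A³; |3A| = 28.
Step 5: Check 28 ≤ 109.7600? Yes ✓.

K = 14/5, Plünnecke-Ruzsa bound K³|A| ≈ 109.7600, |3A| = 28, inequality holds.


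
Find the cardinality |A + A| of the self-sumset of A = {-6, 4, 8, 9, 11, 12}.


A + A = {a + a' : a, a' ∈ A}; |A| = 6.
General bounds: 2|A| - 1 ≤ |A + A| ≤ |A|(|A|+1)/2, i.e. 11 ≤ |A + A| ≤ 21.
Lower bound 2|A|-1 is attained iff A is an arithmetic progression.
Enumerate sums a + a' for a ≤ a' (symmetric, so this suffices):
a = -6: -6+-6=-12, -6+4=-2, -6+8=2, -6+9=3, -6+11=5, -6+12=6
a = 4: 4+4=8, 4+8=12, 4+9=13, 4+11=15, 4+12=16
a = 8: 8+8=16, 8+9=17, 8+11=19, 8+12=20
a = 9: 9+9=18, 9+11=20, 9+12=21
a = 11: 11+11=22, 11+12=23
a = 12: 12+12=24
Distinct sums: {-12, -2, 2, 3, 5, 6, 8, 12, 13, 15, 16, 17, 18, 19, 20, 21, 22, 23, 24}
|A + A| = 19

|A + A| = 19
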